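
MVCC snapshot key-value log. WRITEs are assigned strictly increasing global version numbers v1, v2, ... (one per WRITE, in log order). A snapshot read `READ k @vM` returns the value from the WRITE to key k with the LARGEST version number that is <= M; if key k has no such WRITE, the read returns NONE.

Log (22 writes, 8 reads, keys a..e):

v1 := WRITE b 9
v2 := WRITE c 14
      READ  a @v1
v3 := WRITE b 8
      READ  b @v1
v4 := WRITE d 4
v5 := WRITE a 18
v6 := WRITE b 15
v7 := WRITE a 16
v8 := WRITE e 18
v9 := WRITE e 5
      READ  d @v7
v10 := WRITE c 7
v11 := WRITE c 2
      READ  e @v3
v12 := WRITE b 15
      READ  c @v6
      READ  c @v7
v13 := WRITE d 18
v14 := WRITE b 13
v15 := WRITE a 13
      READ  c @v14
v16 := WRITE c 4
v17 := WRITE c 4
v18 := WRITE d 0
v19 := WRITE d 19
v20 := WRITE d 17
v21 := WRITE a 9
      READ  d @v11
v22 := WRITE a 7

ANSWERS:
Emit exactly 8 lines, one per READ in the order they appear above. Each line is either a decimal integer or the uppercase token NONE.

v1: WRITE b=9  (b history now [(1, 9)])
v2: WRITE c=14  (c history now [(2, 14)])
READ a @v1: history=[] -> no version <= 1 -> NONE
v3: WRITE b=8  (b history now [(1, 9), (3, 8)])
READ b @v1: history=[(1, 9), (3, 8)] -> pick v1 -> 9
v4: WRITE d=4  (d history now [(4, 4)])
v5: WRITE a=18  (a history now [(5, 18)])
v6: WRITE b=15  (b history now [(1, 9), (3, 8), (6, 15)])
v7: WRITE a=16  (a history now [(5, 18), (7, 16)])
v8: WRITE e=18  (e history now [(8, 18)])
v9: WRITE e=5  (e history now [(8, 18), (9, 5)])
READ d @v7: history=[(4, 4)] -> pick v4 -> 4
v10: WRITE c=7  (c history now [(2, 14), (10, 7)])
v11: WRITE c=2  (c history now [(2, 14), (10, 7), (11, 2)])
READ e @v3: history=[(8, 18), (9, 5)] -> no version <= 3 -> NONE
v12: WRITE b=15  (b history now [(1, 9), (3, 8), (6, 15), (12, 15)])
READ c @v6: history=[(2, 14), (10, 7), (11, 2)] -> pick v2 -> 14
READ c @v7: history=[(2, 14), (10, 7), (11, 2)] -> pick v2 -> 14
v13: WRITE d=18  (d history now [(4, 4), (13, 18)])
v14: WRITE b=13  (b history now [(1, 9), (3, 8), (6, 15), (12, 15), (14, 13)])
v15: WRITE a=13  (a history now [(5, 18), (7, 16), (15, 13)])
READ c @v14: history=[(2, 14), (10, 7), (11, 2)] -> pick v11 -> 2
v16: WRITE c=4  (c history now [(2, 14), (10, 7), (11, 2), (16, 4)])
v17: WRITE c=4  (c history now [(2, 14), (10, 7), (11, 2), (16, 4), (17, 4)])
v18: WRITE d=0  (d history now [(4, 4), (13, 18), (18, 0)])
v19: WRITE d=19  (d history now [(4, 4), (13, 18), (18, 0), (19, 19)])
v20: WRITE d=17  (d history now [(4, 4), (13, 18), (18, 0), (19, 19), (20, 17)])
v21: WRITE a=9  (a history now [(5, 18), (7, 16), (15, 13), (21, 9)])
READ d @v11: history=[(4, 4), (13, 18), (18, 0), (19, 19), (20, 17)] -> pick v4 -> 4
v22: WRITE a=7  (a history now [(5, 18), (7, 16), (15, 13), (21, 9), (22, 7)])

Answer: NONE
9
4
NONE
14
14
2
4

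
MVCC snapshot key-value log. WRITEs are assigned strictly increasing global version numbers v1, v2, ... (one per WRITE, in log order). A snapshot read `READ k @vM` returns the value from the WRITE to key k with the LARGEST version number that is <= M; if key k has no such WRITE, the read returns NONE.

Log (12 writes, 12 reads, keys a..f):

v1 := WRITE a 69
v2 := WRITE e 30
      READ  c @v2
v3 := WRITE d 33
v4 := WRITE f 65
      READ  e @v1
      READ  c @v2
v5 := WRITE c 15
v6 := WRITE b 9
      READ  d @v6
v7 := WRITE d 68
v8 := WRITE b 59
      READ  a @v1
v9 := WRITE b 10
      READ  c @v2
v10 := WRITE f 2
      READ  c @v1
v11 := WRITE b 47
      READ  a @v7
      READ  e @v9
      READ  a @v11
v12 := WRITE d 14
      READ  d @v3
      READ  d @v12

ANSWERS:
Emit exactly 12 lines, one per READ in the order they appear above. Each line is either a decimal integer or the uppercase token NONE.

Answer: NONE
NONE
NONE
33
69
NONE
NONE
69
30
69
33
14

Derivation:
v1: WRITE a=69  (a history now [(1, 69)])
v2: WRITE e=30  (e history now [(2, 30)])
READ c @v2: history=[] -> no version <= 2 -> NONE
v3: WRITE d=33  (d history now [(3, 33)])
v4: WRITE f=65  (f history now [(4, 65)])
READ e @v1: history=[(2, 30)] -> no version <= 1 -> NONE
READ c @v2: history=[] -> no version <= 2 -> NONE
v5: WRITE c=15  (c history now [(5, 15)])
v6: WRITE b=9  (b history now [(6, 9)])
READ d @v6: history=[(3, 33)] -> pick v3 -> 33
v7: WRITE d=68  (d history now [(3, 33), (7, 68)])
v8: WRITE b=59  (b history now [(6, 9), (8, 59)])
READ a @v1: history=[(1, 69)] -> pick v1 -> 69
v9: WRITE b=10  (b history now [(6, 9), (8, 59), (9, 10)])
READ c @v2: history=[(5, 15)] -> no version <= 2 -> NONE
v10: WRITE f=2  (f history now [(4, 65), (10, 2)])
READ c @v1: history=[(5, 15)] -> no version <= 1 -> NONE
v11: WRITE b=47  (b history now [(6, 9), (8, 59), (9, 10), (11, 47)])
READ a @v7: history=[(1, 69)] -> pick v1 -> 69
READ e @v9: history=[(2, 30)] -> pick v2 -> 30
READ a @v11: history=[(1, 69)] -> pick v1 -> 69
v12: WRITE d=14  (d history now [(3, 33), (7, 68), (12, 14)])
READ d @v3: history=[(3, 33), (7, 68), (12, 14)] -> pick v3 -> 33
READ d @v12: history=[(3, 33), (7, 68), (12, 14)] -> pick v12 -> 14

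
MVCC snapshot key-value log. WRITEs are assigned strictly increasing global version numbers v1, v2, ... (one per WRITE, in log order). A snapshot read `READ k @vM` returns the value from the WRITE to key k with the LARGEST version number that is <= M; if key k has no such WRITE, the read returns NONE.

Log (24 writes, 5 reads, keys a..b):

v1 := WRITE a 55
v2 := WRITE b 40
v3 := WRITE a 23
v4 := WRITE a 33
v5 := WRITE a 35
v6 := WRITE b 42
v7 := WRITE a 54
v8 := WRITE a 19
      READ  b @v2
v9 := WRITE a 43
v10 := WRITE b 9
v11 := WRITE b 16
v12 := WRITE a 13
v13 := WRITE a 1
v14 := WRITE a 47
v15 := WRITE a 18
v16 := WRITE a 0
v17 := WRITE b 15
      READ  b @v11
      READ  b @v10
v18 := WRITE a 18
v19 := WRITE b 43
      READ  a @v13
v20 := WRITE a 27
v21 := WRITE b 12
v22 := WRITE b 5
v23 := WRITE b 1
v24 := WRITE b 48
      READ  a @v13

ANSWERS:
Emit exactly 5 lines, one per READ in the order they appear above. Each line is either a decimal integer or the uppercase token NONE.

v1: WRITE a=55  (a history now [(1, 55)])
v2: WRITE b=40  (b history now [(2, 40)])
v3: WRITE a=23  (a history now [(1, 55), (3, 23)])
v4: WRITE a=33  (a history now [(1, 55), (3, 23), (4, 33)])
v5: WRITE a=35  (a history now [(1, 55), (3, 23), (4, 33), (5, 35)])
v6: WRITE b=42  (b history now [(2, 40), (6, 42)])
v7: WRITE a=54  (a history now [(1, 55), (3, 23), (4, 33), (5, 35), (7, 54)])
v8: WRITE a=19  (a history now [(1, 55), (3, 23), (4, 33), (5, 35), (7, 54), (8, 19)])
READ b @v2: history=[(2, 40), (6, 42)] -> pick v2 -> 40
v9: WRITE a=43  (a history now [(1, 55), (3, 23), (4, 33), (5, 35), (7, 54), (8, 19), (9, 43)])
v10: WRITE b=9  (b history now [(2, 40), (6, 42), (10, 9)])
v11: WRITE b=16  (b history now [(2, 40), (6, 42), (10, 9), (11, 16)])
v12: WRITE a=13  (a history now [(1, 55), (3, 23), (4, 33), (5, 35), (7, 54), (8, 19), (9, 43), (12, 13)])
v13: WRITE a=1  (a history now [(1, 55), (3, 23), (4, 33), (5, 35), (7, 54), (8, 19), (9, 43), (12, 13), (13, 1)])
v14: WRITE a=47  (a history now [(1, 55), (3, 23), (4, 33), (5, 35), (7, 54), (8, 19), (9, 43), (12, 13), (13, 1), (14, 47)])
v15: WRITE a=18  (a history now [(1, 55), (3, 23), (4, 33), (5, 35), (7, 54), (8, 19), (9, 43), (12, 13), (13, 1), (14, 47), (15, 18)])
v16: WRITE a=0  (a history now [(1, 55), (3, 23), (4, 33), (5, 35), (7, 54), (8, 19), (9, 43), (12, 13), (13, 1), (14, 47), (15, 18), (16, 0)])
v17: WRITE b=15  (b history now [(2, 40), (6, 42), (10, 9), (11, 16), (17, 15)])
READ b @v11: history=[(2, 40), (6, 42), (10, 9), (11, 16), (17, 15)] -> pick v11 -> 16
READ b @v10: history=[(2, 40), (6, 42), (10, 9), (11, 16), (17, 15)] -> pick v10 -> 9
v18: WRITE a=18  (a history now [(1, 55), (3, 23), (4, 33), (5, 35), (7, 54), (8, 19), (9, 43), (12, 13), (13, 1), (14, 47), (15, 18), (16, 0), (18, 18)])
v19: WRITE b=43  (b history now [(2, 40), (6, 42), (10, 9), (11, 16), (17, 15), (19, 43)])
READ a @v13: history=[(1, 55), (3, 23), (4, 33), (5, 35), (7, 54), (8, 19), (9, 43), (12, 13), (13, 1), (14, 47), (15, 18), (16, 0), (18, 18)] -> pick v13 -> 1
v20: WRITE a=27  (a history now [(1, 55), (3, 23), (4, 33), (5, 35), (7, 54), (8, 19), (9, 43), (12, 13), (13, 1), (14, 47), (15, 18), (16, 0), (18, 18), (20, 27)])
v21: WRITE b=12  (b history now [(2, 40), (6, 42), (10, 9), (11, 16), (17, 15), (19, 43), (21, 12)])
v22: WRITE b=5  (b history now [(2, 40), (6, 42), (10, 9), (11, 16), (17, 15), (19, 43), (21, 12), (22, 5)])
v23: WRITE b=1  (b history now [(2, 40), (6, 42), (10, 9), (11, 16), (17, 15), (19, 43), (21, 12), (22, 5), (23, 1)])
v24: WRITE b=48  (b history now [(2, 40), (6, 42), (10, 9), (11, 16), (17, 15), (19, 43), (21, 12), (22, 5), (23, 1), (24, 48)])
READ a @v13: history=[(1, 55), (3, 23), (4, 33), (5, 35), (7, 54), (8, 19), (9, 43), (12, 13), (13, 1), (14, 47), (15, 18), (16, 0), (18, 18), (20, 27)] -> pick v13 -> 1

Answer: 40
16
9
1
1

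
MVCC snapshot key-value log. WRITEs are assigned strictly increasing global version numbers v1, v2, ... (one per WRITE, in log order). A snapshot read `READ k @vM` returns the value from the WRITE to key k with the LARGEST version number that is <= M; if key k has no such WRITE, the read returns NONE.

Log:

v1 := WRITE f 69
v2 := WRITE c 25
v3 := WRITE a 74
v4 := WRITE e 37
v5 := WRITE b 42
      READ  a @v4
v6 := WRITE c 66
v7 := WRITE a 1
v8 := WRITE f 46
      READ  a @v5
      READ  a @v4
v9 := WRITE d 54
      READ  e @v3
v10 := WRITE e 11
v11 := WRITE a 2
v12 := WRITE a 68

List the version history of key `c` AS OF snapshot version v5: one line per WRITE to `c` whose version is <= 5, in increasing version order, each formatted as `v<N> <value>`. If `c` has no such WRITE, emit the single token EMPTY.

Scan writes for key=c with version <= 5:
  v1 WRITE f 69 -> skip
  v2 WRITE c 25 -> keep
  v3 WRITE a 74 -> skip
  v4 WRITE e 37 -> skip
  v5 WRITE b 42 -> skip
  v6 WRITE c 66 -> drop (> snap)
  v7 WRITE a 1 -> skip
  v8 WRITE f 46 -> skip
  v9 WRITE d 54 -> skip
  v10 WRITE e 11 -> skip
  v11 WRITE a 2 -> skip
  v12 WRITE a 68 -> skip
Collected: [(2, 25)]

Answer: v2 25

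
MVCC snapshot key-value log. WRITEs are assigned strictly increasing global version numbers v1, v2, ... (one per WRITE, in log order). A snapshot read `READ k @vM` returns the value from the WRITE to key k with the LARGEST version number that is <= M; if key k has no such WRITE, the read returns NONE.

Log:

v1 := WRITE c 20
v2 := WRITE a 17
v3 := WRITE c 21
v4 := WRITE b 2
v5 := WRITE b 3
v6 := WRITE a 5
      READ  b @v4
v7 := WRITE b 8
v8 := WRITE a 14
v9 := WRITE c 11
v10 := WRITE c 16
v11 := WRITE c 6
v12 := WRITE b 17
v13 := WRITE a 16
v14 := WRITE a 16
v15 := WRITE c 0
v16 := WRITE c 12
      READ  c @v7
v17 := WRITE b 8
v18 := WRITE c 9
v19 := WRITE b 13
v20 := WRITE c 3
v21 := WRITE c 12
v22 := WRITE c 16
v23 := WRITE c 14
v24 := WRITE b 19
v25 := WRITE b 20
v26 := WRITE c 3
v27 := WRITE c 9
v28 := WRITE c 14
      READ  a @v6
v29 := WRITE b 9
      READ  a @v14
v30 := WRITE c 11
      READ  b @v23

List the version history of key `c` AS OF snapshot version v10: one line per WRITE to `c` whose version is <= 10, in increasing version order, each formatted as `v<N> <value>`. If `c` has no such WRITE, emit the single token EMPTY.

Scan writes for key=c with version <= 10:
  v1 WRITE c 20 -> keep
  v2 WRITE a 17 -> skip
  v3 WRITE c 21 -> keep
  v4 WRITE b 2 -> skip
  v5 WRITE b 3 -> skip
  v6 WRITE a 5 -> skip
  v7 WRITE b 8 -> skip
  v8 WRITE a 14 -> skip
  v9 WRITE c 11 -> keep
  v10 WRITE c 16 -> keep
  v11 WRITE c 6 -> drop (> snap)
  v12 WRITE b 17 -> skip
  v13 WRITE a 16 -> skip
  v14 WRITE a 16 -> skip
  v15 WRITE c 0 -> drop (> snap)
  v16 WRITE c 12 -> drop (> snap)
  v17 WRITE b 8 -> skip
  v18 WRITE c 9 -> drop (> snap)
  v19 WRITE b 13 -> skip
  v20 WRITE c 3 -> drop (> snap)
  v21 WRITE c 12 -> drop (> snap)
  v22 WRITE c 16 -> drop (> snap)
  v23 WRITE c 14 -> drop (> snap)
  v24 WRITE b 19 -> skip
  v25 WRITE b 20 -> skip
  v26 WRITE c 3 -> drop (> snap)
  v27 WRITE c 9 -> drop (> snap)
  v28 WRITE c 14 -> drop (> snap)
  v29 WRITE b 9 -> skip
  v30 WRITE c 11 -> drop (> snap)
Collected: [(1, 20), (3, 21), (9, 11), (10, 16)]

Answer: v1 20
v3 21
v9 11
v10 16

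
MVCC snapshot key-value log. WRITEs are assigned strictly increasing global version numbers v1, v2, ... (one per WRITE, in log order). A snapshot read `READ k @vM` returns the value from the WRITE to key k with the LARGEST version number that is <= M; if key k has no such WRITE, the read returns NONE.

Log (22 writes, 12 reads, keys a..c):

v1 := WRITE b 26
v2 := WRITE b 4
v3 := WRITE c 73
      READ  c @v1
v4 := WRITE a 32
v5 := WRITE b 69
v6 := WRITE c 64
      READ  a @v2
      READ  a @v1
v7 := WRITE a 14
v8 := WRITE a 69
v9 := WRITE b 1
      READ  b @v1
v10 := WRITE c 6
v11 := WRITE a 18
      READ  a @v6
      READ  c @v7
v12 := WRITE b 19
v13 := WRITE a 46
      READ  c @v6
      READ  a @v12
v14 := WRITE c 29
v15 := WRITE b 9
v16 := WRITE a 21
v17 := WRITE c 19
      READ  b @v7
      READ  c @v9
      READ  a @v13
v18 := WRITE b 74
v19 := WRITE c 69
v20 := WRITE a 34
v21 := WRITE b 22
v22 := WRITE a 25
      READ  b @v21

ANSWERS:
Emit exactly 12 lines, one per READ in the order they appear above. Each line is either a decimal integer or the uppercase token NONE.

Answer: NONE
NONE
NONE
26
32
64
64
18
69
64
46
22

Derivation:
v1: WRITE b=26  (b history now [(1, 26)])
v2: WRITE b=4  (b history now [(1, 26), (2, 4)])
v3: WRITE c=73  (c history now [(3, 73)])
READ c @v1: history=[(3, 73)] -> no version <= 1 -> NONE
v4: WRITE a=32  (a history now [(4, 32)])
v5: WRITE b=69  (b history now [(1, 26), (2, 4), (5, 69)])
v6: WRITE c=64  (c history now [(3, 73), (6, 64)])
READ a @v2: history=[(4, 32)] -> no version <= 2 -> NONE
READ a @v1: history=[(4, 32)] -> no version <= 1 -> NONE
v7: WRITE a=14  (a history now [(4, 32), (7, 14)])
v8: WRITE a=69  (a history now [(4, 32), (7, 14), (8, 69)])
v9: WRITE b=1  (b history now [(1, 26), (2, 4), (5, 69), (9, 1)])
READ b @v1: history=[(1, 26), (2, 4), (5, 69), (9, 1)] -> pick v1 -> 26
v10: WRITE c=6  (c history now [(3, 73), (6, 64), (10, 6)])
v11: WRITE a=18  (a history now [(4, 32), (7, 14), (8, 69), (11, 18)])
READ a @v6: history=[(4, 32), (7, 14), (8, 69), (11, 18)] -> pick v4 -> 32
READ c @v7: history=[(3, 73), (6, 64), (10, 6)] -> pick v6 -> 64
v12: WRITE b=19  (b history now [(1, 26), (2, 4), (5, 69), (9, 1), (12, 19)])
v13: WRITE a=46  (a history now [(4, 32), (7, 14), (8, 69), (11, 18), (13, 46)])
READ c @v6: history=[(3, 73), (6, 64), (10, 6)] -> pick v6 -> 64
READ a @v12: history=[(4, 32), (7, 14), (8, 69), (11, 18), (13, 46)] -> pick v11 -> 18
v14: WRITE c=29  (c history now [(3, 73), (6, 64), (10, 6), (14, 29)])
v15: WRITE b=9  (b history now [(1, 26), (2, 4), (5, 69), (9, 1), (12, 19), (15, 9)])
v16: WRITE a=21  (a history now [(4, 32), (7, 14), (8, 69), (11, 18), (13, 46), (16, 21)])
v17: WRITE c=19  (c history now [(3, 73), (6, 64), (10, 6), (14, 29), (17, 19)])
READ b @v7: history=[(1, 26), (2, 4), (5, 69), (9, 1), (12, 19), (15, 9)] -> pick v5 -> 69
READ c @v9: history=[(3, 73), (6, 64), (10, 6), (14, 29), (17, 19)] -> pick v6 -> 64
READ a @v13: history=[(4, 32), (7, 14), (8, 69), (11, 18), (13, 46), (16, 21)] -> pick v13 -> 46
v18: WRITE b=74  (b history now [(1, 26), (2, 4), (5, 69), (9, 1), (12, 19), (15, 9), (18, 74)])
v19: WRITE c=69  (c history now [(3, 73), (6, 64), (10, 6), (14, 29), (17, 19), (19, 69)])
v20: WRITE a=34  (a history now [(4, 32), (7, 14), (8, 69), (11, 18), (13, 46), (16, 21), (20, 34)])
v21: WRITE b=22  (b history now [(1, 26), (2, 4), (5, 69), (9, 1), (12, 19), (15, 9), (18, 74), (21, 22)])
v22: WRITE a=25  (a history now [(4, 32), (7, 14), (8, 69), (11, 18), (13, 46), (16, 21), (20, 34), (22, 25)])
READ b @v21: history=[(1, 26), (2, 4), (5, 69), (9, 1), (12, 19), (15, 9), (18, 74), (21, 22)] -> pick v21 -> 22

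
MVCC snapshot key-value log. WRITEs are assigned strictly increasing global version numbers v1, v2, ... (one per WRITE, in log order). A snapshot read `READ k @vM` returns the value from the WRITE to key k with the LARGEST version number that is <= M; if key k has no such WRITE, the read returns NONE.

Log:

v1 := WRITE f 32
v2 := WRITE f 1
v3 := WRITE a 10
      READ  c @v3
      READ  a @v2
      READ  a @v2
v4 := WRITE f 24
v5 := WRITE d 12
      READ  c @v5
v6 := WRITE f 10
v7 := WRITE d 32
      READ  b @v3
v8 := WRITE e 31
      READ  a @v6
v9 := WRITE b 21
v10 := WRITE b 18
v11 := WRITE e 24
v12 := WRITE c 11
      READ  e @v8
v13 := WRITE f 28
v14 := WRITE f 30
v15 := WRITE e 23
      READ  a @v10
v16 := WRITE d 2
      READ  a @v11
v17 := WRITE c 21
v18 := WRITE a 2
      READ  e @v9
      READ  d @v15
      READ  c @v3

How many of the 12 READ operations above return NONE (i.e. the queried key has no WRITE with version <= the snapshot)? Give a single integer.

v1: WRITE f=32  (f history now [(1, 32)])
v2: WRITE f=1  (f history now [(1, 32), (2, 1)])
v3: WRITE a=10  (a history now [(3, 10)])
READ c @v3: history=[] -> no version <= 3 -> NONE
READ a @v2: history=[(3, 10)] -> no version <= 2 -> NONE
READ a @v2: history=[(3, 10)] -> no version <= 2 -> NONE
v4: WRITE f=24  (f history now [(1, 32), (2, 1), (4, 24)])
v5: WRITE d=12  (d history now [(5, 12)])
READ c @v5: history=[] -> no version <= 5 -> NONE
v6: WRITE f=10  (f history now [(1, 32), (2, 1), (4, 24), (6, 10)])
v7: WRITE d=32  (d history now [(5, 12), (7, 32)])
READ b @v3: history=[] -> no version <= 3 -> NONE
v8: WRITE e=31  (e history now [(8, 31)])
READ a @v6: history=[(3, 10)] -> pick v3 -> 10
v9: WRITE b=21  (b history now [(9, 21)])
v10: WRITE b=18  (b history now [(9, 21), (10, 18)])
v11: WRITE e=24  (e history now [(8, 31), (11, 24)])
v12: WRITE c=11  (c history now [(12, 11)])
READ e @v8: history=[(8, 31), (11, 24)] -> pick v8 -> 31
v13: WRITE f=28  (f history now [(1, 32), (2, 1), (4, 24), (6, 10), (13, 28)])
v14: WRITE f=30  (f history now [(1, 32), (2, 1), (4, 24), (6, 10), (13, 28), (14, 30)])
v15: WRITE e=23  (e history now [(8, 31), (11, 24), (15, 23)])
READ a @v10: history=[(3, 10)] -> pick v3 -> 10
v16: WRITE d=2  (d history now [(5, 12), (7, 32), (16, 2)])
READ a @v11: history=[(3, 10)] -> pick v3 -> 10
v17: WRITE c=21  (c history now [(12, 11), (17, 21)])
v18: WRITE a=2  (a history now [(3, 10), (18, 2)])
READ e @v9: history=[(8, 31), (11, 24), (15, 23)] -> pick v8 -> 31
READ d @v15: history=[(5, 12), (7, 32), (16, 2)] -> pick v7 -> 32
READ c @v3: history=[(12, 11), (17, 21)] -> no version <= 3 -> NONE
Read results in order: ['NONE', 'NONE', 'NONE', 'NONE', 'NONE', '10', '31', '10', '10', '31', '32', 'NONE']
NONE count = 6

Answer: 6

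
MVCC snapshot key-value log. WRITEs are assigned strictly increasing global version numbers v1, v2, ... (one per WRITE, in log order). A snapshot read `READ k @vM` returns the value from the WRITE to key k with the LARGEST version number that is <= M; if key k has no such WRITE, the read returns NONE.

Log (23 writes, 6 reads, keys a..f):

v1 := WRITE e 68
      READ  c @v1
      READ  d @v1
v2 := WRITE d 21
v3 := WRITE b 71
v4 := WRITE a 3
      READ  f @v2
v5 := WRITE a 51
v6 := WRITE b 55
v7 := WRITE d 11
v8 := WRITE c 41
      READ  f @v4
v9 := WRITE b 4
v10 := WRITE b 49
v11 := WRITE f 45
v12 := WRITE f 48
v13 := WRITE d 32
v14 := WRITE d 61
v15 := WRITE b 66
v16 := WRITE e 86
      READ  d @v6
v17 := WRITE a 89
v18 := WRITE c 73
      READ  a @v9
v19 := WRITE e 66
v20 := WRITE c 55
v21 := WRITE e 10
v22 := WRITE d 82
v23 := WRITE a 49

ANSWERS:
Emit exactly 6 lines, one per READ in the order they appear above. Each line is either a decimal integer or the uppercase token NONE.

v1: WRITE e=68  (e history now [(1, 68)])
READ c @v1: history=[] -> no version <= 1 -> NONE
READ d @v1: history=[] -> no version <= 1 -> NONE
v2: WRITE d=21  (d history now [(2, 21)])
v3: WRITE b=71  (b history now [(3, 71)])
v4: WRITE a=3  (a history now [(4, 3)])
READ f @v2: history=[] -> no version <= 2 -> NONE
v5: WRITE a=51  (a history now [(4, 3), (5, 51)])
v6: WRITE b=55  (b history now [(3, 71), (6, 55)])
v7: WRITE d=11  (d history now [(2, 21), (7, 11)])
v8: WRITE c=41  (c history now [(8, 41)])
READ f @v4: history=[] -> no version <= 4 -> NONE
v9: WRITE b=4  (b history now [(3, 71), (6, 55), (9, 4)])
v10: WRITE b=49  (b history now [(3, 71), (6, 55), (9, 4), (10, 49)])
v11: WRITE f=45  (f history now [(11, 45)])
v12: WRITE f=48  (f history now [(11, 45), (12, 48)])
v13: WRITE d=32  (d history now [(2, 21), (7, 11), (13, 32)])
v14: WRITE d=61  (d history now [(2, 21), (7, 11), (13, 32), (14, 61)])
v15: WRITE b=66  (b history now [(3, 71), (6, 55), (9, 4), (10, 49), (15, 66)])
v16: WRITE e=86  (e history now [(1, 68), (16, 86)])
READ d @v6: history=[(2, 21), (7, 11), (13, 32), (14, 61)] -> pick v2 -> 21
v17: WRITE a=89  (a history now [(4, 3), (5, 51), (17, 89)])
v18: WRITE c=73  (c history now [(8, 41), (18, 73)])
READ a @v9: history=[(4, 3), (5, 51), (17, 89)] -> pick v5 -> 51
v19: WRITE e=66  (e history now [(1, 68), (16, 86), (19, 66)])
v20: WRITE c=55  (c history now [(8, 41), (18, 73), (20, 55)])
v21: WRITE e=10  (e history now [(1, 68), (16, 86), (19, 66), (21, 10)])
v22: WRITE d=82  (d history now [(2, 21), (7, 11), (13, 32), (14, 61), (22, 82)])
v23: WRITE a=49  (a history now [(4, 3), (5, 51), (17, 89), (23, 49)])

Answer: NONE
NONE
NONE
NONE
21
51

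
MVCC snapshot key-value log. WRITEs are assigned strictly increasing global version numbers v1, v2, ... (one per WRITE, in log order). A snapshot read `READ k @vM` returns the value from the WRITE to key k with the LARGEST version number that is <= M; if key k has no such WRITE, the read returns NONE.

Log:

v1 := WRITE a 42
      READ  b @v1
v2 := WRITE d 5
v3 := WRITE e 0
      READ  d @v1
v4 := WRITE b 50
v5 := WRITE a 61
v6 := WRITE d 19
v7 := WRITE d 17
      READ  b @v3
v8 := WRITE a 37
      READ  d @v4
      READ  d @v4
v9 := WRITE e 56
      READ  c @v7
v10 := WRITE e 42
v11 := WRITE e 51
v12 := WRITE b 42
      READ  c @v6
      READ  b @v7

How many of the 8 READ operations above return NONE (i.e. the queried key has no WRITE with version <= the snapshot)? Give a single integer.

Answer: 5

Derivation:
v1: WRITE a=42  (a history now [(1, 42)])
READ b @v1: history=[] -> no version <= 1 -> NONE
v2: WRITE d=5  (d history now [(2, 5)])
v3: WRITE e=0  (e history now [(3, 0)])
READ d @v1: history=[(2, 5)] -> no version <= 1 -> NONE
v4: WRITE b=50  (b history now [(4, 50)])
v5: WRITE a=61  (a history now [(1, 42), (5, 61)])
v6: WRITE d=19  (d history now [(2, 5), (6, 19)])
v7: WRITE d=17  (d history now [(2, 5), (6, 19), (7, 17)])
READ b @v3: history=[(4, 50)] -> no version <= 3 -> NONE
v8: WRITE a=37  (a history now [(1, 42), (5, 61), (8, 37)])
READ d @v4: history=[(2, 5), (6, 19), (7, 17)] -> pick v2 -> 5
READ d @v4: history=[(2, 5), (6, 19), (7, 17)] -> pick v2 -> 5
v9: WRITE e=56  (e history now [(3, 0), (9, 56)])
READ c @v7: history=[] -> no version <= 7 -> NONE
v10: WRITE e=42  (e history now [(3, 0), (9, 56), (10, 42)])
v11: WRITE e=51  (e history now [(3, 0), (9, 56), (10, 42), (11, 51)])
v12: WRITE b=42  (b history now [(4, 50), (12, 42)])
READ c @v6: history=[] -> no version <= 6 -> NONE
READ b @v7: history=[(4, 50), (12, 42)] -> pick v4 -> 50
Read results in order: ['NONE', 'NONE', 'NONE', '5', '5', 'NONE', 'NONE', '50']
NONE count = 5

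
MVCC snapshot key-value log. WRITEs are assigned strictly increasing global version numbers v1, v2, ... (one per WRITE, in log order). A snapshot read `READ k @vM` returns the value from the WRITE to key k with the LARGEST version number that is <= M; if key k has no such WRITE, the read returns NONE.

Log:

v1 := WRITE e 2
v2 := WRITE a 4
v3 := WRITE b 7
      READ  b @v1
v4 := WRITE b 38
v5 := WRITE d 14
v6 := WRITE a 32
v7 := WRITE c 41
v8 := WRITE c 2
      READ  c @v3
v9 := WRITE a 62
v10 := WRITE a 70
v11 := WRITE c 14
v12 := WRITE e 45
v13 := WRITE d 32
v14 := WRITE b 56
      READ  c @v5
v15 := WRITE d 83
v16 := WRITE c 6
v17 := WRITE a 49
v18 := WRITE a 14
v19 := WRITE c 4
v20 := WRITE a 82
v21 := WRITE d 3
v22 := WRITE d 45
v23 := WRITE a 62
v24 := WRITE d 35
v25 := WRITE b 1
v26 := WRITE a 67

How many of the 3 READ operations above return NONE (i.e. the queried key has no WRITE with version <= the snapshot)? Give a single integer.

Answer: 3

Derivation:
v1: WRITE e=2  (e history now [(1, 2)])
v2: WRITE a=4  (a history now [(2, 4)])
v3: WRITE b=7  (b history now [(3, 7)])
READ b @v1: history=[(3, 7)] -> no version <= 1 -> NONE
v4: WRITE b=38  (b history now [(3, 7), (4, 38)])
v5: WRITE d=14  (d history now [(5, 14)])
v6: WRITE a=32  (a history now [(2, 4), (6, 32)])
v7: WRITE c=41  (c history now [(7, 41)])
v8: WRITE c=2  (c history now [(7, 41), (8, 2)])
READ c @v3: history=[(7, 41), (8, 2)] -> no version <= 3 -> NONE
v9: WRITE a=62  (a history now [(2, 4), (6, 32), (9, 62)])
v10: WRITE a=70  (a history now [(2, 4), (6, 32), (9, 62), (10, 70)])
v11: WRITE c=14  (c history now [(7, 41), (8, 2), (11, 14)])
v12: WRITE e=45  (e history now [(1, 2), (12, 45)])
v13: WRITE d=32  (d history now [(5, 14), (13, 32)])
v14: WRITE b=56  (b history now [(3, 7), (4, 38), (14, 56)])
READ c @v5: history=[(7, 41), (8, 2), (11, 14)] -> no version <= 5 -> NONE
v15: WRITE d=83  (d history now [(5, 14), (13, 32), (15, 83)])
v16: WRITE c=6  (c history now [(7, 41), (8, 2), (11, 14), (16, 6)])
v17: WRITE a=49  (a history now [(2, 4), (6, 32), (9, 62), (10, 70), (17, 49)])
v18: WRITE a=14  (a history now [(2, 4), (6, 32), (9, 62), (10, 70), (17, 49), (18, 14)])
v19: WRITE c=4  (c history now [(7, 41), (8, 2), (11, 14), (16, 6), (19, 4)])
v20: WRITE a=82  (a history now [(2, 4), (6, 32), (9, 62), (10, 70), (17, 49), (18, 14), (20, 82)])
v21: WRITE d=3  (d history now [(5, 14), (13, 32), (15, 83), (21, 3)])
v22: WRITE d=45  (d history now [(5, 14), (13, 32), (15, 83), (21, 3), (22, 45)])
v23: WRITE a=62  (a history now [(2, 4), (6, 32), (9, 62), (10, 70), (17, 49), (18, 14), (20, 82), (23, 62)])
v24: WRITE d=35  (d history now [(5, 14), (13, 32), (15, 83), (21, 3), (22, 45), (24, 35)])
v25: WRITE b=1  (b history now [(3, 7), (4, 38), (14, 56), (25, 1)])
v26: WRITE a=67  (a history now [(2, 4), (6, 32), (9, 62), (10, 70), (17, 49), (18, 14), (20, 82), (23, 62), (26, 67)])
Read results in order: ['NONE', 'NONE', 'NONE']
NONE count = 3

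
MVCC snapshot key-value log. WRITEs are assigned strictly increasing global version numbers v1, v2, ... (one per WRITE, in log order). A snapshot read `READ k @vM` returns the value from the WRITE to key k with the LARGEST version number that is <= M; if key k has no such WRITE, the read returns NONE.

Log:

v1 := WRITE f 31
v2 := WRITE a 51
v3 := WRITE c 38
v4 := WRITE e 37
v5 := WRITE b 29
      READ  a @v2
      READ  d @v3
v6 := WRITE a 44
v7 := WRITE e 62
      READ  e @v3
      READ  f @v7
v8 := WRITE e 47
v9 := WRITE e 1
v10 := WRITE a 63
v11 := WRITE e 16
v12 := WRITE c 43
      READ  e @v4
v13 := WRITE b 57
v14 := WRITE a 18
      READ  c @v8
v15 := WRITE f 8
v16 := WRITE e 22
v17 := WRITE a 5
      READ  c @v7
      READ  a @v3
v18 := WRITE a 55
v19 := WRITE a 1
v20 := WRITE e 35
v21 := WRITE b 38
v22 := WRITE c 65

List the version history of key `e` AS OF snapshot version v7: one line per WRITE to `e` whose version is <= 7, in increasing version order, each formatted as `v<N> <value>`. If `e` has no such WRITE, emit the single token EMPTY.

Answer: v4 37
v7 62

Derivation:
Scan writes for key=e with version <= 7:
  v1 WRITE f 31 -> skip
  v2 WRITE a 51 -> skip
  v3 WRITE c 38 -> skip
  v4 WRITE e 37 -> keep
  v5 WRITE b 29 -> skip
  v6 WRITE a 44 -> skip
  v7 WRITE e 62 -> keep
  v8 WRITE e 47 -> drop (> snap)
  v9 WRITE e 1 -> drop (> snap)
  v10 WRITE a 63 -> skip
  v11 WRITE e 16 -> drop (> snap)
  v12 WRITE c 43 -> skip
  v13 WRITE b 57 -> skip
  v14 WRITE a 18 -> skip
  v15 WRITE f 8 -> skip
  v16 WRITE e 22 -> drop (> snap)
  v17 WRITE a 5 -> skip
  v18 WRITE a 55 -> skip
  v19 WRITE a 1 -> skip
  v20 WRITE e 35 -> drop (> snap)
  v21 WRITE b 38 -> skip
  v22 WRITE c 65 -> skip
Collected: [(4, 37), (7, 62)]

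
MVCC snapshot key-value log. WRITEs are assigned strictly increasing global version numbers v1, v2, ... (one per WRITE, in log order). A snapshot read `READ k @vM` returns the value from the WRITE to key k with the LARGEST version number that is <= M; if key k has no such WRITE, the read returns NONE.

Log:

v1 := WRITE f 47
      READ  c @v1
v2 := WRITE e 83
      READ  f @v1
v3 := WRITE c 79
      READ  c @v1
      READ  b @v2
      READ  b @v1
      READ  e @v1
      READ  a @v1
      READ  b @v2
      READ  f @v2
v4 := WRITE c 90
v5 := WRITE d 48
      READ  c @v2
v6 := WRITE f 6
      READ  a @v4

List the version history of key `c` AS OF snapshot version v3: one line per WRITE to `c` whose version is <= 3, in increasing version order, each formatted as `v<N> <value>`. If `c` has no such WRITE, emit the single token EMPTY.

Scan writes for key=c with version <= 3:
  v1 WRITE f 47 -> skip
  v2 WRITE e 83 -> skip
  v3 WRITE c 79 -> keep
  v4 WRITE c 90 -> drop (> snap)
  v5 WRITE d 48 -> skip
  v6 WRITE f 6 -> skip
Collected: [(3, 79)]

Answer: v3 79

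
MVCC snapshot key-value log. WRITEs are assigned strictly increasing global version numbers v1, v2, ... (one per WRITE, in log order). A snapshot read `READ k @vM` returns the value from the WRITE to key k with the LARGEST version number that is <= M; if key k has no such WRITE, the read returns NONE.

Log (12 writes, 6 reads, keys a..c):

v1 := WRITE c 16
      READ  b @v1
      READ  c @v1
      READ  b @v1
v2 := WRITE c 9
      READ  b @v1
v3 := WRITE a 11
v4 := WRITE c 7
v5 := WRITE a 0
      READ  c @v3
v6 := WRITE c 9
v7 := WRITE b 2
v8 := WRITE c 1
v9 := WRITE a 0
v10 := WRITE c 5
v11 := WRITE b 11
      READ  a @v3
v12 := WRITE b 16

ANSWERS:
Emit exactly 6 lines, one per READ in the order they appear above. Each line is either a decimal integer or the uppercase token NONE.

v1: WRITE c=16  (c history now [(1, 16)])
READ b @v1: history=[] -> no version <= 1 -> NONE
READ c @v1: history=[(1, 16)] -> pick v1 -> 16
READ b @v1: history=[] -> no version <= 1 -> NONE
v2: WRITE c=9  (c history now [(1, 16), (2, 9)])
READ b @v1: history=[] -> no version <= 1 -> NONE
v3: WRITE a=11  (a history now [(3, 11)])
v4: WRITE c=7  (c history now [(1, 16), (2, 9), (4, 7)])
v5: WRITE a=0  (a history now [(3, 11), (5, 0)])
READ c @v3: history=[(1, 16), (2, 9), (4, 7)] -> pick v2 -> 9
v6: WRITE c=9  (c history now [(1, 16), (2, 9), (4, 7), (6, 9)])
v7: WRITE b=2  (b history now [(7, 2)])
v8: WRITE c=1  (c history now [(1, 16), (2, 9), (4, 7), (6, 9), (8, 1)])
v9: WRITE a=0  (a history now [(3, 11), (5, 0), (9, 0)])
v10: WRITE c=5  (c history now [(1, 16), (2, 9), (4, 7), (6, 9), (8, 1), (10, 5)])
v11: WRITE b=11  (b history now [(7, 2), (11, 11)])
READ a @v3: history=[(3, 11), (5, 0), (9, 0)] -> pick v3 -> 11
v12: WRITE b=16  (b history now [(7, 2), (11, 11), (12, 16)])

Answer: NONE
16
NONE
NONE
9
11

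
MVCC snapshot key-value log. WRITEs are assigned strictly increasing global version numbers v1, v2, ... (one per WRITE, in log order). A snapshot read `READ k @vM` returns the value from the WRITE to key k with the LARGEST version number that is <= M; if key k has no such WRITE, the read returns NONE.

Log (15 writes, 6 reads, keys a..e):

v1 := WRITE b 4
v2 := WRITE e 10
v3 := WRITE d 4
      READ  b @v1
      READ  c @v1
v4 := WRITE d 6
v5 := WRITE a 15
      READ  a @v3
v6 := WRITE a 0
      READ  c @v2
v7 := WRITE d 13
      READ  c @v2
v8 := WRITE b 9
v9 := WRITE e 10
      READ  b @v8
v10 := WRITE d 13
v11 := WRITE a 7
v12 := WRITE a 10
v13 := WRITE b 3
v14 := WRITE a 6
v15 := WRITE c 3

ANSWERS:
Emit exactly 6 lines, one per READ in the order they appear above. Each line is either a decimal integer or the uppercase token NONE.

Answer: 4
NONE
NONE
NONE
NONE
9

Derivation:
v1: WRITE b=4  (b history now [(1, 4)])
v2: WRITE e=10  (e history now [(2, 10)])
v3: WRITE d=4  (d history now [(3, 4)])
READ b @v1: history=[(1, 4)] -> pick v1 -> 4
READ c @v1: history=[] -> no version <= 1 -> NONE
v4: WRITE d=6  (d history now [(3, 4), (4, 6)])
v5: WRITE a=15  (a history now [(5, 15)])
READ a @v3: history=[(5, 15)] -> no version <= 3 -> NONE
v6: WRITE a=0  (a history now [(5, 15), (6, 0)])
READ c @v2: history=[] -> no version <= 2 -> NONE
v7: WRITE d=13  (d history now [(3, 4), (4, 6), (7, 13)])
READ c @v2: history=[] -> no version <= 2 -> NONE
v8: WRITE b=9  (b history now [(1, 4), (8, 9)])
v9: WRITE e=10  (e history now [(2, 10), (9, 10)])
READ b @v8: history=[(1, 4), (8, 9)] -> pick v8 -> 9
v10: WRITE d=13  (d history now [(3, 4), (4, 6), (7, 13), (10, 13)])
v11: WRITE a=7  (a history now [(5, 15), (6, 0), (11, 7)])
v12: WRITE a=10  (a history now [(5, 15), (6, 0), (11, 7), (12, 10)])
v13: WRITE b=3  (b history now [(1, 4), (8, 9), (13, 3)])
v14: WRITE a=6  (a history now [(5, 15), (6, 0), (11, 7), (12, 10), (14, 6)])
v15: WRITE c=3  (c history now [(15, 3)])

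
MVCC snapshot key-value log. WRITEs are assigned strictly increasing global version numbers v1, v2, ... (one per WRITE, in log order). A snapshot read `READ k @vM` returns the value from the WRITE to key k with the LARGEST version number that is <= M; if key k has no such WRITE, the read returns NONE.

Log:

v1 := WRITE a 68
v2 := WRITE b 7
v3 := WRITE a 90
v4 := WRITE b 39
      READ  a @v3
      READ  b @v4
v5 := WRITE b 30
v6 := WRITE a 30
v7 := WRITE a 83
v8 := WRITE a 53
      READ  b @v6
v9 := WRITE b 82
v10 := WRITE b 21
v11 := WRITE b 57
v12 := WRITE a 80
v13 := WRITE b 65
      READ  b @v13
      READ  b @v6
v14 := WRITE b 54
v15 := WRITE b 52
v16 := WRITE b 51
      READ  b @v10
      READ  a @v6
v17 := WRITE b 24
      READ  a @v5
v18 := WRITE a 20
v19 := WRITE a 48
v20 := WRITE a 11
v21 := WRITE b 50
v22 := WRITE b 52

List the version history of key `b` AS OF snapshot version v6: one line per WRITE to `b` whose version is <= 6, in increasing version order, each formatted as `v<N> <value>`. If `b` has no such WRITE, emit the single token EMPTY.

Scan writes for key=b with version <= 6:
  v1 WRITE a 68 -> skip
  v2 WRITE b 7 -> keep
  v3 WRITE a 90 -> skip
  v4 WRITE b 39 -> keep
  v5 WRITE b 30 -> keep
  v6 WRITE a 30 -> skip
  v7 WRITE a 83 -> skip
  v8 WRITE a 53 -> skip
  v9 WRITE b 82 -> drop (> snap)
  v10 WRITE b 21 -> drop (> snap)
  v11 WRITE b 57 -> drop (> snap)
  v12 WRITE a 80 -> skip
  v13 WRITE b 65 -> drop (> snap)
  v14 WRITE b 54 -> drop (> snap)
  v15 WRITE b 52 -> drop (> snap)
  v16 WRITE b 51 -> drop (> snap)
  v17 WRITE b 24 -> drop (> snap)
  v18 WRITE a 20 -> skip
  v19 WRITE a 48 -> skip
  v20 WRITE a 11 -> skip
  v21 WRITE b 50 -> drop (> snap)
  v22 WRITE b 52 -> drop (> snap)
Collected: [(2, 7), (4, 39), (5, 30)]

Answer: v2 7
v4 39
v5 30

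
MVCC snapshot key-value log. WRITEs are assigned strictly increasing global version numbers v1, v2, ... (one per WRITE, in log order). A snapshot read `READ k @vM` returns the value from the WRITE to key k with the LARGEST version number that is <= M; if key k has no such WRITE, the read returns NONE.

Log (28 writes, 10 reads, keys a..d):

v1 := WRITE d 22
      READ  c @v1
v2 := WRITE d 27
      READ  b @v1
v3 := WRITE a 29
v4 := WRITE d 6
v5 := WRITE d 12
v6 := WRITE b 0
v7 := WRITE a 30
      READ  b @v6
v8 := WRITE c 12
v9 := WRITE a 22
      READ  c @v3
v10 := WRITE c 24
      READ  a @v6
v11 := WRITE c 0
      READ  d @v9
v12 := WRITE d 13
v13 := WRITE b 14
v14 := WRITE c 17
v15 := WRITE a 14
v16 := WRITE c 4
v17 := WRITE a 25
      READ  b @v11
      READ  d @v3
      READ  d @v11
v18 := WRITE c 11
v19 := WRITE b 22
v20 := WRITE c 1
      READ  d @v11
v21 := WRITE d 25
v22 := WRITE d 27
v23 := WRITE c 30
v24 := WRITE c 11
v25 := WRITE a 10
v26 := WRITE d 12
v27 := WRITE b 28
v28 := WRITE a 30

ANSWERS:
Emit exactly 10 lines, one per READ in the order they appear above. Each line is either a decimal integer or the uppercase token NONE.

Answer: NONE
NONE
0
NONE
29
12
0
27
12
12

Derivation:
v1: WRITE d=22  (d history now [(1, 22)])
READ c @v1: history=[] -> no version <= 1 -> NONE
v2: WRITE d=27  (d history now [(1, 22), (2, 27)])
READ b @v1: history=[] -> no version <= 1 -> NONE
v3: WRITE a=29  (a history now [(3, 29)])
v4: WRITE d=6  (d history now [(1, 22), (2, 27), (4, 6)])
v5: WRITE d=12  (d history now [(1, 22), (2, 27), (4, 6), (5, 12)])
v6: WRITE b=0  (b history now [(6, 0)])
v7: WRITE a=30  (a history now [(3, 29), (7, 30)])
READ b @v6: history=[(6, 0)] -> pick v6 -> 0
v8: WRITE c=12  (c history now [(8, 12)])
v9: WRITE a=22  (a history now [(3, 29), (7, 30), (9, 22)])
READ c @v3: history=[(8, 12)] -> no version <= 3 -> NONE
v10: WRITE c=24  (c history now [(8, 12), (10, 24)])
READ a @v6: history=[(3, 29), (7, 30), (9, 22)] -> pick v3 -> 29
v11: WRITE c=0  (c history now [(8, 12), (10, 24), (11, 0)])
READ d @v9: history=[(1, 22), (2, 27), (4, 6), (5, 12)] -> pick v5 -> 12
v12: WRITE d=13  (d history now [(1, 22), (2, 27), (4, 6), (5, 12), (12, 13)])
v13: WRITE b=14  (b history now [(6, 0), (13, 14)])
v14: WRITE c=17  (c history now [(8, 12), (10, 24), (11, 0), (14, 17)])
v15: WRITE a=14  (a history now [(3, 29), (7, 30), (9, 22), (15, 14)])
v16: WRITE c=4  (c history now [(8, 12), (10, 24), (11, 0), (14, 17), (16, 4)])
v17: WRITE a=25  (a history now [(3, 29), (7, 30), (9, 22), (15, 14), (17, 25)])
READ b @v11: history=[(6, 0), (13, 14)] -> pick v6 -> 0
READ d @v3: history=[(1, 22), (2, 27), (4, 6), (5, 12), (12, 13)] -> pick v2 -> 27
READ d @v11: history=[(1, 22), (2, 27), (4, 6), (5, 12), (12, 13)] -> pick v5 -> 12
v18: WRITE c=11  (c history now [(8, 12), (10, 24), (11, 0), (14, 17), (16, 4), (18, 11)])
v19: WRITE b=22  (b history now [(6, 0), (13, 14), (19, 22)])
v20: WRITE c=1  (c history now [(8, 12), (10, 24), (11, 0), (14, 17), (16, 4), (18, 11), (20, 1)])
READ d @v11: history=[(1, 22), (2, 27), (4, 6), (5, 12), (12, 13)] -> pick v5 -> 12
v21: WRITE d=25  (d history now [(1, 22), (2, 27), (4, 6), (5, 12), (12, 13), (21, 25)])
v22: WRITE d=27  (d history now [(1, 22), (2, 27), (4, 6), (5, 12), (12, 13), (21, 25), (22, 27)])
v23: WRITE c=30  (c history now [(8, 12), (10, 24), (11, 0), (14, 17), (16, 4), (18, 11), (20, 1), (23, 30)])
v24: WRITE c=11  (c history now [(8, 12), (10, 24), (11, 0), (14, 17), (16, 4), (18, 11), (20, 1), (23, 30), (24, 11)])
v25: WRITE a=10  (a history now [(3, 29), (7, 30), (9, 22), (15, 14), (17, 25), (25, 10)])
v26: WRITE d=12  (d history now [(1, 22), (2, 27), (4, 6), (5, 12), (12, 13), (21, 25), (22, 27), (26, 12)])
v27: WRITE b=28  (b history now [(6, 0), (13, 14), (19, 22), (27, 28)])
v28: WRITE a=30  (a history now [(3, 29), (7, 30), (9, 22), (15, 14), (17, 25), (25, 10), (28, 30)])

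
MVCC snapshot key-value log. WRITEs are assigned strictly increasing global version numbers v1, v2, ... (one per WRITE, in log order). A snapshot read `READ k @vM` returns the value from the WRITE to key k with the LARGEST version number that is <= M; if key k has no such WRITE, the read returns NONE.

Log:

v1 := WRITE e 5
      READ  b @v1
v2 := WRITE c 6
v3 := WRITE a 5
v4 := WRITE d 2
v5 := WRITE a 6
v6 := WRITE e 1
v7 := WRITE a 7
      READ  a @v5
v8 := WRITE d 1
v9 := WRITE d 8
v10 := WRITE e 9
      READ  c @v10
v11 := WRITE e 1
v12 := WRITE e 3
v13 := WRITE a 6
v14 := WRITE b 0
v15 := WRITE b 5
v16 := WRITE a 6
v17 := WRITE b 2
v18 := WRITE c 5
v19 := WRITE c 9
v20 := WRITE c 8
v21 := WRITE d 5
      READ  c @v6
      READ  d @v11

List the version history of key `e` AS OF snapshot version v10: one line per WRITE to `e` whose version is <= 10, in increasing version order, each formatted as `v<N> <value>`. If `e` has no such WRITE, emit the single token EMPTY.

Scan writes for key=e with version <= 10:
  v1 WRITE e 5 -> keep
  v2 WRITE c 6 -> skip
  v3 WRITE a 5 -> skip
  v4 WRITE d 2 -> skip
  v5 WRITE a 6 -> skip
  v6 WRITE e 1 -> keep
  v7 WRITE a 7 -> skip
  v8 WRITE d 1 -> skip
  v9 WRITE d 8 -> skip
  v10 WRITE e 9 -> keep
  v11 WRITE e 1 -> drop (> snap)
  v12 WRITE e 3 -> drop (> snap)
  v13 WRITE a 6 -> skip
  v14 WRITE b 0 -> skip
  v15 WRITE b 5 -> skip
  v16 WRITE a 6 -> skip
  v17 WRITE b 2 -> skip
  v18 WRITE c 5 -> skip
  v19 WRITE c 9 -> skip
  v20 WRITE c 8 -> skip
  v21 WRITE d 5 -> skip
Collected: [(1, 5), (6, 1), (10, 9)]

Answer: v1 5
v6 1
v10 9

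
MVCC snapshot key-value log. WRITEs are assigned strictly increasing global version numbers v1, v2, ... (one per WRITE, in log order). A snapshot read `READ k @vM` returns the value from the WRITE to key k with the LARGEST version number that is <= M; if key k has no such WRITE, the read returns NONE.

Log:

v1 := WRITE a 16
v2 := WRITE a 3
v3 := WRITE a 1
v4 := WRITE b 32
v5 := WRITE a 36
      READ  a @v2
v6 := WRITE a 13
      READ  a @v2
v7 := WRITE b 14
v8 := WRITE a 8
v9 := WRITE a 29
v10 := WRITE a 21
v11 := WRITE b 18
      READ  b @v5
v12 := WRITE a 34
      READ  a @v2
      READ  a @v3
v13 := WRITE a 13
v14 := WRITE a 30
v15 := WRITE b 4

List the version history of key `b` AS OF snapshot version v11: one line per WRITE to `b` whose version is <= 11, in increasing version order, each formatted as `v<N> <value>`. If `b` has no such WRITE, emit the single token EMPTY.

Answer: v4 32
v7 14
v11 18

Derivation:
Scan writes for key=b with version <= 11:
  v1 WRITE a 16 -> skip
  v2 WRITE a 3 -> skip
  v3 WRITE a 1 -> skip
  v4 WRITE b 32 -> keep
  v5 WRITE a 36 -> skip
  v6 WRITE a 13 -> skip
  v7 WRITE b 14 -> keep
  v8 WRITE a 8 -> skip
  v9 WRITE a 29 -> skip
  v10 WRITE a 21 -> skip
  v11 WRITE b 18 -> keep
  v12 WRITE a 34 -> skip
  v13 WRITE a 13 -> skip
  v14 WRITE a 30 -> skip
  v15 WRITE b 4 -> drop (> snap)
Collected: [(4, 32), (7, 14), (11, 18)]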